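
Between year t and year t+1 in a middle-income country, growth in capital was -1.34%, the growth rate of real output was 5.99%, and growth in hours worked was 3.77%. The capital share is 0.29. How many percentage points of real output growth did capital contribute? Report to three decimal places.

Contribution = share × growth = 0.29 × (-1.34) = -0.3886 pp.

-0.389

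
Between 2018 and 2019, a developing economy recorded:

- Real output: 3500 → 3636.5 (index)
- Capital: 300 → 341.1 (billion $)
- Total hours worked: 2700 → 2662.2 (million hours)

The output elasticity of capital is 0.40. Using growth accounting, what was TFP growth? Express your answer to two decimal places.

Real output growth = (3636.5 − 3500) / 3500 = 3.9%.
Capital growth = (341.1 − 300) / 300 = 13.7%.
Total hours worked growth = (2662.2 − 2700) / 2700 = -1.4%.
Labor's share = 1 − 0.4 = 0.6.
Capital: 0.4 × 13.7 = 5.48 pp.
Total hours worked: 0.6 × (-1.4) = -0.84 pp.
TFP growth = 3.9 − 4.64 = -0.74%.

-0.74%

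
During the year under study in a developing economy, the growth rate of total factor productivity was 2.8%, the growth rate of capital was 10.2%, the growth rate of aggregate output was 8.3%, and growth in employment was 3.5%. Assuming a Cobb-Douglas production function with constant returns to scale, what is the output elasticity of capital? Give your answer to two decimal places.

The output elasticity of capital is 0.30.

gY = gA + α·gK + (1−α)·gL, so gY − gA − gL = α(gK − gL).
8.3 − 2.8 − 3.5 = α × (10.2 − 3.5).
2 = 6.7 α, so α = 0.2985.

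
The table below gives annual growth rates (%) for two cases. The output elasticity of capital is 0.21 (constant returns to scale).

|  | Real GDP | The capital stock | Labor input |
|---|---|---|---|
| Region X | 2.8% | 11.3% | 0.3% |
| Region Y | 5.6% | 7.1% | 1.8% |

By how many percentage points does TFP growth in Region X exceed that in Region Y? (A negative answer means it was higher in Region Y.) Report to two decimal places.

-2.50 percentage points

Labor's share = 1 − 0.21 = 0.79.
Region X: TFP = 2.8 − 2.373 − 0.237 = 0.19%.
Region Y: TFP = 5.6 − 1.491 − 1.422 = 2.687%.
Difference = 0.19 − (2.687) = -2.497 pp.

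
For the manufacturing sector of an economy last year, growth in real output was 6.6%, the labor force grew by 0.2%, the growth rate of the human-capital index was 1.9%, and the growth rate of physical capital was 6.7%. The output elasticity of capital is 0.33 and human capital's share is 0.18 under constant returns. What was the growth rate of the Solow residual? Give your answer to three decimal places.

Labor's share = 1 − 0.33 − 0.18 = 0.49.
Physical capital: 0.33 × 6.7 = 2.211 pp.
The human-capital index: 0.18 × 1.9 = 0.342 pp.
The labor force: 0.49 × 0.2 = 0.098 pp.
TFP growth = 6.6 − 2.651 = 3.949%.

The Solow residual grew 3.949%.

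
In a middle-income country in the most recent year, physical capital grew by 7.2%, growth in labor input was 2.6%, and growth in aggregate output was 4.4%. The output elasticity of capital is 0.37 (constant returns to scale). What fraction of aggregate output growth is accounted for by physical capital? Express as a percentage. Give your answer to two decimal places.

Physical capital accounted for 60.55% of growth.

Physical capital contributed 0.37 × 7.2 = 2.664 pp.
Share of growth = 2.664 / 4.4 × 100 = 60.5455%.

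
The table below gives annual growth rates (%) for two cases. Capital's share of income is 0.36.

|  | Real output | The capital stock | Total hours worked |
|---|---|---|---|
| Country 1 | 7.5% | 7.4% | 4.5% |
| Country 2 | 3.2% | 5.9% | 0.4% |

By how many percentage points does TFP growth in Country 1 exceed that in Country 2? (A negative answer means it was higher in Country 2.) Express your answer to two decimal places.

1.14 percentage points

Labor's share = 1 − 0.36 = 0.64.
Country 1: TFP = 7.5 − 2.664 − 2.88 = 1.956%.
Country 2: TFP = 3.2 − 2.124 − 0.256 = 0.82%.
Difference = 1.956 − (0.82) = 1.136 pp.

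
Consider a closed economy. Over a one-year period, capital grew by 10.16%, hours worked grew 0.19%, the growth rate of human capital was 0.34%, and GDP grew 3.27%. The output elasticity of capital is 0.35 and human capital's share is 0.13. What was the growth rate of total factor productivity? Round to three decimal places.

-0.429%

Labor's share = 1 − 0.35 − 0.13 = 0.52.
Capital: 0.35 × 10.16 = 3.556 pp.
Human capital: 0.13 × 0.34 = 0.0442 pp.
Hours worked: 0.52 × 0.19 = 0.0988 pp.
TFP growth = 3.27 − 3.699 = -0.429%.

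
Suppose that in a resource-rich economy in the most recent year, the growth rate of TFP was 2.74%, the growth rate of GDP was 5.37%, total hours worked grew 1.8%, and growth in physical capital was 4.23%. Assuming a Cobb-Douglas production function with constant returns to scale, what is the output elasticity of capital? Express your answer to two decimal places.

gY = gA + α·gK + (1−α)·gL, so gY − gA − gL = α(gK − gL).
5.37 − 2.74 − 1.8 = α × (4.23 − 1.8).
0.83 = 2.43 α, so α = 0.3416.

α = 0.34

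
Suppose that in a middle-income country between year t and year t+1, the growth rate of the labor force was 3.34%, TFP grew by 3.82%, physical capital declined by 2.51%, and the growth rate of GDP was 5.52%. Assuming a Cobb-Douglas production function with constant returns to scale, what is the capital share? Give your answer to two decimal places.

gY = gA + α·gK + (1−α)·gL, so gY − gA − gL = α(gK − gL).
5.52 − 3.82 − 3.34 = α × (-2.51 − 3.34).
-1.64 = -5.85 α, so α = 0.2803.

0.28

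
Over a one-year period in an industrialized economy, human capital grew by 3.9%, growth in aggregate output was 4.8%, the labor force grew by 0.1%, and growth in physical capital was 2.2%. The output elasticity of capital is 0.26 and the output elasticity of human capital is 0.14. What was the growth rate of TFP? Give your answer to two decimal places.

3.62%

Labor's share = 1 − 0.26 − 0.14 = 0.6.
Physical capital: 0.26 × 2.2 = 0.572 pp.
Human capital: 0.14 × 3.9 = 0.546 pp.
The labor force: 0.6 × 0.1 = 0.06 pp.
TFP growth = 4.8 − 1.178 = 3.622%.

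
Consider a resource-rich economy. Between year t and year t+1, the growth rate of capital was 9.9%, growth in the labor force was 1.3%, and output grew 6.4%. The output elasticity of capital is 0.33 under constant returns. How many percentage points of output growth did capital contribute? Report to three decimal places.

3.267 pp

Contribution = share × growth = 0.33 × 9.9 = 3.267 pp.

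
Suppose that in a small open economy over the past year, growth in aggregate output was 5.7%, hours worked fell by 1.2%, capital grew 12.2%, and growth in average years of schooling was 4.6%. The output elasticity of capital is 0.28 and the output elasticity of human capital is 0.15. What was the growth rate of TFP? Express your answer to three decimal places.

2.278%

Labor's share = 1 − 0.28 − 0.15 = 0.57.
Capital: 0.28 × 12.2 = 3.416 pp.
Average years of schooling: 0.15 × 4.6 = 0.69 pp.
Hours worked: 0.57 × (-1.2) = -0.684 pp.
TFP growth = 5.7 − 3.422 = 2.278%.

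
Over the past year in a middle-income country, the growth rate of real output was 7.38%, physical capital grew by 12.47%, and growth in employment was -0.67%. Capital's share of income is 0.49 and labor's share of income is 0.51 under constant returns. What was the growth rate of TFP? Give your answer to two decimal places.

1.61%

Labor's share = 1 − 0.49 = 0.51.
Physical capital: 0.49 × 12.47 = 6.1103 pp.
Employment: 0.51 × (-0.67) = -0.3417 pp.
TFP growth = 7.38 − 5.7686 = 1.6114%.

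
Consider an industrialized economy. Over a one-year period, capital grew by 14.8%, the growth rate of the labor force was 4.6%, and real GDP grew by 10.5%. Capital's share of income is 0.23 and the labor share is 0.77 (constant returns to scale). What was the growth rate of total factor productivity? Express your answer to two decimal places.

3.55%

Labor's share = 1 − 0.23 = 0.77.
Capital: 0.23 × 14.8 = 3.404 pp.
The labor force: 0.77 × 4.6 = 3.542 pp.
TFP growth = 10.5 − 6.946 = 3.554%.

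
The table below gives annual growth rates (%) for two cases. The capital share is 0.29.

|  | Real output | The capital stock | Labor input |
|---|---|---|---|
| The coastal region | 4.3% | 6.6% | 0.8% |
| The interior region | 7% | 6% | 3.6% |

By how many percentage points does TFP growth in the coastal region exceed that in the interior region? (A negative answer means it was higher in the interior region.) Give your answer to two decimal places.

-0.89 percentage points

Labor's share = 1 − 0.29 = 0.71.
The coastal region: TFP = 4.3 − 1.914 − 0.568 = 1.818%.
The interior region: TFP = 7 − 1.74 − 2.556 = 2.704%.
Difference = 1.818 − (2.704) = -0.886 pp.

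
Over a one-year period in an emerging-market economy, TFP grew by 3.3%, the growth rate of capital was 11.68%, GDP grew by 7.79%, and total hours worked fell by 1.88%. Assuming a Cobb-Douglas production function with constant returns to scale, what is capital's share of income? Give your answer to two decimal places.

gY = gA + α·gK + (1−α)·gL, so gY − gA − gL = α(gK − gL).
7.79 − 3.3 + 1.88 = α × (11.68 − (-1.88)).
6.37 = 13.56 α, so α = 0.4698.

0.47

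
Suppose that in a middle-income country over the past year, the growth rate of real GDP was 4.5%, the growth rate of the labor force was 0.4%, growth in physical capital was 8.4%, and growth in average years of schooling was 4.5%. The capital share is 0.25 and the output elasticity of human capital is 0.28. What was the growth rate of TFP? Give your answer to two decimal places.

TFP grew 0.95%.

Labor's share = 1 − 0.25 − 0.28 = 0.47.
Physical capital: 0.25 × 8.4 = 2.1 pp.
Average years of schooling: 0.28 × 4.5 = 1.26 pp.
The labor force: 0.47 × 0.4 = 0.188 pp.
TFP growth = 4.5 − 3.548 = 0.952%.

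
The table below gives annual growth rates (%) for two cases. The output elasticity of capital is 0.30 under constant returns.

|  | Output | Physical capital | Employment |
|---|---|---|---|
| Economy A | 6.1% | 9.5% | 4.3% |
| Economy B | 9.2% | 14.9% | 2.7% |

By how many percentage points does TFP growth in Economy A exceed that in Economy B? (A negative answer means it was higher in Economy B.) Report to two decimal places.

-2.60 percentage points

Labor's share = 1 − 0.3 = 0.7.
Economy A: TFP = 6.1 − 2.85 − 3.01 = 0.24%.
Economy B: TFP = 9.2 − 4.47 − 1.89 = 2.84%.
Difference = 0.24 − (2.84) = -2.6 pp.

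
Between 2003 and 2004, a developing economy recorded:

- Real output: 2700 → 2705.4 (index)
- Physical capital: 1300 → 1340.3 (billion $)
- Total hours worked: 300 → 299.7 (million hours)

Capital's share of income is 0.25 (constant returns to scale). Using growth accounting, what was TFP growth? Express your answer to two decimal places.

-0.50%

Real output growth = (2705.4 − 2700) / 2700 = 0.2%.
Physical capital growth = (1340.3 − 1300) / 1300 = 3.1%.
Total hours worked growth = (299.7 − 300) / 300 = -0.1%.
Labor's share = 1 − 0.25 = 0.75.
Physical capital: 0.25 × 3.1 = 0.775 pp.
Total hours worked: 0.75 × (-0.1) = -0.075 pp.
TFP growth = 0.2 − 0.7 = -0.5%.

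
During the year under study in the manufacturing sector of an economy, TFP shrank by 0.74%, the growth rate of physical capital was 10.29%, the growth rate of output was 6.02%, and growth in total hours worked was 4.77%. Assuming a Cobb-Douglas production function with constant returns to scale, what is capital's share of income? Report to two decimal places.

gY = gA + α·gK + (1−α)·gL, so gY − gA − gL = α(gK − gL).
6.02 + 0.74 − 4.77 = α × (10.29 − 4.77).
1.99 = 5.52 α, so α = 0.3605.

α = 0.36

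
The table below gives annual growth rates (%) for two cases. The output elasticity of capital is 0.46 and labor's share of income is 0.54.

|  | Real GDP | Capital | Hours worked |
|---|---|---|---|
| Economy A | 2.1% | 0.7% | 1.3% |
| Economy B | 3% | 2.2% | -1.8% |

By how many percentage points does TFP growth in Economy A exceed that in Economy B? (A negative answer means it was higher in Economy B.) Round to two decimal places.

Labor's share = 1 − 0.46 = 0.54.
Economy A: TFP = 2.1 − 0.322 − 0.702 = 1.076%.
Economy B: TFP = 3 − 1.012 + 0.972 = 2.96%.
Difference = 1.076 − (2.96) = -1.884 pp.

-1.88 percentage points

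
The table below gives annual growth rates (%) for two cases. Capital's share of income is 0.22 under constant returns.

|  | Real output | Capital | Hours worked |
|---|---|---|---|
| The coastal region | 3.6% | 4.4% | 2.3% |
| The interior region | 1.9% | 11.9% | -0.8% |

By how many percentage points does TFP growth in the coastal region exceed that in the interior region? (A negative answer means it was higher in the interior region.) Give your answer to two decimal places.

Labor's share = 1 − 0.22 = 0.78.
The coastal region: TFP = 3.6 − 0.968 − 1.794 = 0.838%.
The interior region: TFP = 1.9 − 2.618 + 0.624 = -0.094%.
Difference = 0.838 − (-0.094) = 0.932 pp.

0.93 percentage points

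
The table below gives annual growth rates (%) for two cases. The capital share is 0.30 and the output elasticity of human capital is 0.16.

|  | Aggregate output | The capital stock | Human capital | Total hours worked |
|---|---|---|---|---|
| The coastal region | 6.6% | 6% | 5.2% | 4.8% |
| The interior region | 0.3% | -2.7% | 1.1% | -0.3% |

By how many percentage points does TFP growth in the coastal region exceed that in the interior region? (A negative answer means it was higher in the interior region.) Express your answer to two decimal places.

0.28 percentage points

Labor's share = 1 − 0.3 − 0.16 = 0.54.
The coastal region: TFP = 6.6 − 1.8 − 0.832 − 2.592 = 1.376%.
The interior region: TFP = 0.3 + 0.81 − 0.176 + 0.162 = 1.096%.
Difference = 1.376 − (1.096) = 0.28 pp.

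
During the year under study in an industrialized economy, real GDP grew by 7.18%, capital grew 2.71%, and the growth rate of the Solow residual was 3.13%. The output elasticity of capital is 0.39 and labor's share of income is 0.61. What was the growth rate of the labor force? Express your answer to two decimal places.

Labor's share = 1 − 0.39 = 0.61.
gY = gA + 0.39×2.71 + 0.61×g.
0.61×g = 7.18 − 3.13 − 1.0569 = 2.9931.
g = 2.9931 / 0.61 = 4.9067%.

4.91%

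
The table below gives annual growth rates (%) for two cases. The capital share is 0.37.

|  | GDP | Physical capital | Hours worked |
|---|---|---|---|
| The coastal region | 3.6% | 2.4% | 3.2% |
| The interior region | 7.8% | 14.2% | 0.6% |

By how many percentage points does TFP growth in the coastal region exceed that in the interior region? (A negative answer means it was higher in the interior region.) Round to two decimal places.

-1.47 percentage points

Labor's share = 1 − 0.37 = 0.63.
The coastal region: TFP = 3.6 − 0.888 − 2.016 = 0.696%.
The interior region: TFP = 7.8 − 5.254 − 0.378 = 2.168%.
Difference = 0.696 − (2.168) = -1.472 pp.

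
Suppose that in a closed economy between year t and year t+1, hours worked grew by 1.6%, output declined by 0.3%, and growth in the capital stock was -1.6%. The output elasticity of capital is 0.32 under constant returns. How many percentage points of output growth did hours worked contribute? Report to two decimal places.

Labor's share = 1 − 0.32 = 0.68.
Contribution = share × growth = 0.68 × 1.6 = 1.088 pp.

1.09 pp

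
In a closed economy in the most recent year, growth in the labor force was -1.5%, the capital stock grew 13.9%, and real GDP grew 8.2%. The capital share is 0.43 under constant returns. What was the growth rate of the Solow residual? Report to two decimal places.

The Solow residual grew 3.08%.

Labor's share = 1 − 0.43 = 0.57.
The capital stock: 0.43 × 13.9 = 5.977 pp.
The labor force: 0.57 × (-1.5) = -0.855 pp.
TFP growth = 8.2 − 5.122 = 3.078%.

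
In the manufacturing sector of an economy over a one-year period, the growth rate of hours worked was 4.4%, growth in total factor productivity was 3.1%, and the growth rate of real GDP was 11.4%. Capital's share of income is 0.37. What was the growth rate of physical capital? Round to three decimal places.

14.941%

Labor's share = 1 − 0.37 = 0.63.
gY = gA + 0.63×4.4 + 0.37×g.
0.37×g = 11.4 − 3.1 − 2.772 = 5.528.
g = 5.528 / 0.37 = 14.94054%.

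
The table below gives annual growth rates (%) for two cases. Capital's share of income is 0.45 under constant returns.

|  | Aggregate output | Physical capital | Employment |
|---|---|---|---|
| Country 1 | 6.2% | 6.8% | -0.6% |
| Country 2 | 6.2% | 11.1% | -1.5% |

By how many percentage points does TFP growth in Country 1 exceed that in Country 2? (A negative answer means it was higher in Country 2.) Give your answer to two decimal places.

1.44 percentage points

Labor's share = 1 − 0.45 = 0.55.
Country 1: TFP = 6.2 − 3.06 + 0.33 = 3.47%.
Country 2: TFP = 6.2 − 4.995 + 0.825 = 2.03%.
Difference = 3.47 − (2.03) = 1.44 pp.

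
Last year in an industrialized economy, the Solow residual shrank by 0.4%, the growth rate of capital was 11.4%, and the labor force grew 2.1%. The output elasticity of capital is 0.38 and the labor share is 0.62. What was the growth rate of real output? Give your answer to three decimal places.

Labor's share = 1 − 0.38 = 0.62.
Capital: 0.38 × 11.4 = 4.332 pp.
The labor force: 0.62 × 2.1 = 1.302 pp.
Output growth = -0.4 + 5.634 = 5.234%.

5.234%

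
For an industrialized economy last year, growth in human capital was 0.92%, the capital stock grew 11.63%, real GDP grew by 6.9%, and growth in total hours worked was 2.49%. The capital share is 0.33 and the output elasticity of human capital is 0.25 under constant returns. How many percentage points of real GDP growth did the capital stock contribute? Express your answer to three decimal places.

3.838 pp

Contribution = share × growth = 0.33 × 11.63 = 3.8379 pp.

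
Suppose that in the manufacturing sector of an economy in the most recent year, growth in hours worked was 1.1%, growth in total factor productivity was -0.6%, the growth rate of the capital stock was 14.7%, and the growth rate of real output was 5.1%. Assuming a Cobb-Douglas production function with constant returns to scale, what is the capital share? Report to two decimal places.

0.34

gY = gA + α·gK + (1−α)·gL, so gY − gA − gL = α(gK − gL).
5.1 + 0.6 − 1.1 = α × (14.7 − 1.1).
4.6 = 13.6 α, so α = 0.3382.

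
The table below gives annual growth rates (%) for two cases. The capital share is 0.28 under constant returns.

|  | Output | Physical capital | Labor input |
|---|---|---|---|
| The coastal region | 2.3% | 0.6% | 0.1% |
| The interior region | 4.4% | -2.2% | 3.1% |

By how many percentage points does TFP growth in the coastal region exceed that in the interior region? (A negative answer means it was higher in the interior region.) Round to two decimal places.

-0.72 percentage points

Labor's share = 1 − 0.28 = 0.72.
The coastal region: TFP = 2.3 − 0.168 − 0.072 = 2.06%.
The interior region: TFP = 4.4 + 0.616 − 2.232 = 2.784%.
Difference = 2.06 − (2.784) = -0.724 pp.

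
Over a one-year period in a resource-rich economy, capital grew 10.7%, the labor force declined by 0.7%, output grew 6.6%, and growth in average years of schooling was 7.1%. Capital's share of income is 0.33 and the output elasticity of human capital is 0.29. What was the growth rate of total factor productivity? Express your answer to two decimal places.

Labor's share = 1 − 0.33 − 0.29 = 0.38.
Capital: 0.33 × 10.7 = 3.531 pp.
Average years of schooling: 0.29 × 7.1 = 2.059 pp.
The labor force: 0.38 × (-0.7) = -0.266 pp.
TFP growth = 6.6 − 5.324 = 1.276%.

1.28%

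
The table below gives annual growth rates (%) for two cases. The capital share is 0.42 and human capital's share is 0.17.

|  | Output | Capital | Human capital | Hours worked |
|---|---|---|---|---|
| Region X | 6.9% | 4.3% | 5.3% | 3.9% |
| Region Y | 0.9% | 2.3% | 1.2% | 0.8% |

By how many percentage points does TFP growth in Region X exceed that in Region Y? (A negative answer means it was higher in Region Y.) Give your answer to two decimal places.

Labor's share = 1 − 0.42 − 0.17 = 0.41.
Region X: TFP = 6.9 − 1.806 − 0.901 − 1.599 = 2.594%.
Region Y: TFP = 0.9 − 0.966 − 0.204 − 0.328 = -0.598%.
Difference = 2.594 − (-0.598) = 3.192 pp.

3.19 percentage points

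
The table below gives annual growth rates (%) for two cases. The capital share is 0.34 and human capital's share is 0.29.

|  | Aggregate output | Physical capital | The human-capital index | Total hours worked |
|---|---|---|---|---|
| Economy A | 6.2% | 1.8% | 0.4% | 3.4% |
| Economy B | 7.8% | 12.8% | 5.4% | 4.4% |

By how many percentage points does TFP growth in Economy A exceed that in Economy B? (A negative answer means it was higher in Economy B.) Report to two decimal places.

Labor's share = 1 − 0.34 − 0.29 = 0.37.
Economy A: TFP = 6.2 − 0.612 − 0.116 − 1.258 = 4.214%.
Economy B: TFP = 7.8 − 4.352 − 1.566 − 1.628 = 0.254%.
Difference = 4.214 − (0.254) = 3.96 pp.

3.96 percentage points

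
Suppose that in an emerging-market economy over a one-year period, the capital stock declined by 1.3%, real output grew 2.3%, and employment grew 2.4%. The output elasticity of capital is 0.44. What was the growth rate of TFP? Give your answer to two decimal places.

TFP grew 1.53%.

Labor's share = 1 − 0.44 = 0.56.
The capital stock: 0.44 × (-1.3) = -0.572 pp.
Employment: 0.56 × 2.4 = 1.344 pp.
TFP growth = 2.3 − 0.772 = 1.528%.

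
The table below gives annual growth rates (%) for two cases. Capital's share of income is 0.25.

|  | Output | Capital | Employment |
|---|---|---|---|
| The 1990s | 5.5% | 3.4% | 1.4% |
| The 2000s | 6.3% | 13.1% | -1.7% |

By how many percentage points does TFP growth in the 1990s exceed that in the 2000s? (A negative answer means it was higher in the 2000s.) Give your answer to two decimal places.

Labor's share = 1 − 0.25 = 0.75.
The 1990s: TFP = 5.5 − 0.85 − 1.05 = 3.6%.
The 2000s: TFP = 6.3 − 3.275 + 1.275 = 4.3%.
Difference = 3.6 − (4.3) = -0.7 pp.

-0.70 percentage points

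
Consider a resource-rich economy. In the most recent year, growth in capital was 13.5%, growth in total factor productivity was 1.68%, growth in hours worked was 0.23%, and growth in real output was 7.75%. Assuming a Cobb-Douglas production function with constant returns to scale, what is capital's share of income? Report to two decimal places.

gY = gA + α·gK + (1−α)·gL, so gY − gA − gL = α(gK − gL).
7.75 − 1.68 − 0.23 = α × (13.5 − 0.23).
5.84 = 13.27 α, so α = 0.4401.

0.44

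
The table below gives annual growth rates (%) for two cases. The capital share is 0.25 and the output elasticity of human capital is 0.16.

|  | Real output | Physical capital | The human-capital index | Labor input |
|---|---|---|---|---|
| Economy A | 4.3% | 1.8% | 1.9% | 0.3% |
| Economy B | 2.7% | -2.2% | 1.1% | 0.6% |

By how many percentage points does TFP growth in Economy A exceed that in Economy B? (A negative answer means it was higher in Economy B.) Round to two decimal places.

Labor's share = 1 − 0.25 − 0.16 = 0.59.
Economy A: TFP = 4.3 − 0.45 − 0.304 − 0.177 = 3.369%.
Economy B: TFP = 2.7 + 0.55 − 0.176 − 0.354 = 2.72%.
Difference = 3.369 − (2.72) = 0.649 pp.

0.65 percentage points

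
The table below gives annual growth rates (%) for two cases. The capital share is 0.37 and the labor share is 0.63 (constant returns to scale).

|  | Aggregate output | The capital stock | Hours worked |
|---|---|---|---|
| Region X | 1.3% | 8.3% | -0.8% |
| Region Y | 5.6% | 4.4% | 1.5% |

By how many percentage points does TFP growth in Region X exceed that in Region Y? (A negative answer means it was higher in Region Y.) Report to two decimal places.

-4.29 percentage points

Labor's share = 1 − 0.37 = 0.63.
Region X: TFP = 1.3 − 3.071 + 0.504 = -1.267%.
Region Y: TFP = 5.6 − 1.628 − 0.945 = 3.027%.
Difference = -1.267 − (3.027) = -4.294 pp.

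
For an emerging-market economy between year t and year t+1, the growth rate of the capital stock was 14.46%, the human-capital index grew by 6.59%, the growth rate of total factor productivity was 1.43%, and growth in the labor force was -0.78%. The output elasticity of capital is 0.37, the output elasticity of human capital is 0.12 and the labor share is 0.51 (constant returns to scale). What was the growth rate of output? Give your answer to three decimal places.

Labor's share = 1 − 0.37 − 0.12 = 0.51.
The capital stock: 0.37 × 14.46 = 5.3502 pp.
The human-capital index: 0.12 × 6.59 = 0.7908 pp.
The labor force: 0.51 × (-0.78) = -0.3978 pp.
Output growth = 1.43 + 5.7432 = 7.1732%.

Output growth was 7.173%.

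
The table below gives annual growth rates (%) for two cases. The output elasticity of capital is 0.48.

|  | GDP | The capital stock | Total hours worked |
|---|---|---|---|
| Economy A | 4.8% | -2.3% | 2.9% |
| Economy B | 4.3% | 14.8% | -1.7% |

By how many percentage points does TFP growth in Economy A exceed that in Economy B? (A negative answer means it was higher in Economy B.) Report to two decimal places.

6.32 percentage points

Labor's share = 1 − 0.48 = 0.52.
Economy A: TFP = 4.8 + 1.104 − 1.508 = 4.396%.
Economy B: TFP = 4.3 − 7.104 + 0.884 = -1.92%.
Difference = 4.396 − (-1.92) = 6.316 pp.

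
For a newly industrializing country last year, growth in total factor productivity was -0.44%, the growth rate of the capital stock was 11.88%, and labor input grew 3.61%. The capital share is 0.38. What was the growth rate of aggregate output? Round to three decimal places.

6.313%

Labor's share = 1 − 0.38 = 0.62.
The capital stock: 0.38 × 11.88 = 4.5144 pp.
Labor input: 0.62 × 3.61 = 2.2382 pp.
Output growth = -0.44 + 6.7526 = 6.3126%.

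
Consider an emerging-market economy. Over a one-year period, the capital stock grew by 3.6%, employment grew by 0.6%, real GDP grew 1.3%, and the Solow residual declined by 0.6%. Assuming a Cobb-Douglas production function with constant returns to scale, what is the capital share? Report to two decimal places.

gY = gA + α·gK + (1−α)·gL, so gY − gA − gL = α(gK − gL).
1.3 + 0.6 − 0.6 = α × (3.6 − 0.6).
1.3 = 3 α, so α = 0.4333.

The capital share is 0.43.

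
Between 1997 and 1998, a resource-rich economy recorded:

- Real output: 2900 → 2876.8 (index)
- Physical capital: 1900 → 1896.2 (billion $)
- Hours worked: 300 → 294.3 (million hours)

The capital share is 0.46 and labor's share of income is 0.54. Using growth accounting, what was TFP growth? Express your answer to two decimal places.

TFP growth was 0.32%.

Real output growth = (2876.8 − 2900) / 2900 = -0.8%.
Physical capital growth = (1896.2 − 1900) / 1900 = -0.2%.
Hours worked growth = (294.3 − 300) / 300 = -1.9%.
Labor's share = 1 − 0.46 = 0.54.
Physical capital: 0.46 × (-0.2) = -0.092 pp.
Hours worked: 0.54 × (-1.9) = -1.026 pp.
TFP growth = -0.8 + 1.118 = 0.318%.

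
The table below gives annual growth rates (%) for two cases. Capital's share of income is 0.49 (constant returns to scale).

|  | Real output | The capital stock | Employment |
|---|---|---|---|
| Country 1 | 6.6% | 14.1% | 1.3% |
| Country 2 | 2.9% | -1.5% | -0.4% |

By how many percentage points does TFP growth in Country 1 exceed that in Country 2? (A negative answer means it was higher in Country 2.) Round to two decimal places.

Labor's share = 1 − 0.49 = 0.51.
Country 1: TFP = 6.6 − 6.909 − 0.663 = -0.972%.
Country 2: TFP = 2.9 + 0.735 + 0.204 = 3.839%.
Difference = -0.972 − (3.839) = -4.811 pp.

-4.81 percentage points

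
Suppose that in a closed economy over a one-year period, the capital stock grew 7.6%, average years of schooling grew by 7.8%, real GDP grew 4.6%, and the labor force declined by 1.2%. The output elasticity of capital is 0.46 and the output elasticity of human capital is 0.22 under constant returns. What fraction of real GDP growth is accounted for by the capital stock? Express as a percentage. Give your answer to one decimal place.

The capital stock contributed 0.46 × 7.6 = 3.496 pp.
Share of growth = 3.496 / 4.6 × 100 = 76%.

76.0%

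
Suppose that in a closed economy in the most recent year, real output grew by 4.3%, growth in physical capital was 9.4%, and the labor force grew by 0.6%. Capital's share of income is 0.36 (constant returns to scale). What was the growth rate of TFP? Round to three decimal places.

Labor's share = 1 − 0.36 = 0.64.
Physical capital: 0.36 × 9.4 = 3.384 pp.
The labor force: 0.64 × 0.6 = 0.384 pp.
TFP growth = 4.3 − 3.768 = 0.532%.

TFP grew 0.532%.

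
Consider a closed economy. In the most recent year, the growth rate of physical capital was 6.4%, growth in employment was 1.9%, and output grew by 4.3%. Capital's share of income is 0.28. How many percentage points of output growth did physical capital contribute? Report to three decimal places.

Contribution = share × growth = 0.28 × 6.4 = 1.792 pp.

1.792 pp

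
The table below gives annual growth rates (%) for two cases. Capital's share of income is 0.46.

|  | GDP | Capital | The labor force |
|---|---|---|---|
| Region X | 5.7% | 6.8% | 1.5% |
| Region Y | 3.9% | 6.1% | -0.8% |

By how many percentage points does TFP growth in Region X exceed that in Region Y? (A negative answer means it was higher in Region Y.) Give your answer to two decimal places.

0.24 percentage points

Labor's share = 1 − 0.46 = 0.54.
Region X: TFP = 5.7 − 3.128 − 0.81 = 1.762%.
Region Y: TFP = 3.9 − 2.806 + 0.432 = 1.526%.
Difference = 1.762 − (1.526) = 0.236 pp.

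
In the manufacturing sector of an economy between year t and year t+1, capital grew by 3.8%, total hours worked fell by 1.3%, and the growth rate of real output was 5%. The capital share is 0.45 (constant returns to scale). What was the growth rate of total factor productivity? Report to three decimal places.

Labor's share = 1 − 0.45 = 0.55.
Capital: 0.45 × 3.8 = 1.71 pp.
Total hours worked: 0.55 × (-1.3) = -0.715 pp.
TFP growth = 5 − 0.995 = 4.005%.

4.005%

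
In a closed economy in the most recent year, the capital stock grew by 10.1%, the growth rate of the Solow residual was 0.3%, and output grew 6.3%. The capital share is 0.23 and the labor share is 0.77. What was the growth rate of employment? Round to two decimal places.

Labor's share = 1 − 0.23 = 0.77.
gY = gA + 0.23×10.1 + 0.77×g.
0.77×g = 6.3 − 0.3 − 2.323 = 3.677.
g = 3.677 / 0.77 = 4.7753%.

4.78%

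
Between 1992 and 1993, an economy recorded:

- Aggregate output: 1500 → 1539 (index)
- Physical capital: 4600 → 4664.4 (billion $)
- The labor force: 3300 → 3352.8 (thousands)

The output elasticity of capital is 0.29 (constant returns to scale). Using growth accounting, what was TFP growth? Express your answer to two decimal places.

TFP grew 1.06%.

Aggregate output growth = (1539 − 1500) / 1500 = 2.6%.
Physical capital growth = (4664.4 − 4600) / 4600 = 1.4%.
The labor force growth = (3352.8 − 3300) / 3300 = 1.6%.
Labor's share = 1 − 0.29 = 0.71.
Physical capital: 0.29 × 1.4 = 0.406 pp.
The labor force: 0.71 × 1.6 = 1.136 pp.
TFP growth = 2.6 − 1.542 = 1.058%.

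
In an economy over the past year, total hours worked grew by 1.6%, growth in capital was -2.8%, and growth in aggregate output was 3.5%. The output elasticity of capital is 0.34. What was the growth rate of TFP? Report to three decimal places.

TFP grew 3.396%.

Labor's share = 1 − 0.34 = 0.66.
Capital: 0.34 × (-2.8) = -0.952 pp.
Total hours worked: 0.66 × 1.6 = 1.056 pp.
TFP growth = 3.5 − 0.104 = 3.396%.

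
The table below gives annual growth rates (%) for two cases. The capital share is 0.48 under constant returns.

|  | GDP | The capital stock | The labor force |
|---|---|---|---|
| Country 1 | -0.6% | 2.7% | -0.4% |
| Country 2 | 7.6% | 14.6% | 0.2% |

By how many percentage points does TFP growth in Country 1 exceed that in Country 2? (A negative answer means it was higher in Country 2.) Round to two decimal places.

Labor's share = 1 − 0.48 = 0.52.
Country 1: TFP = -0.6 − 1.296 + 0.208 = -1.688%.
Country 2: TFP = 7.6 − 7.008 − 0.104 = 0.488%.
Difference = -1.688 − (0.488) = -2.176 pp.

-2.18 percentage points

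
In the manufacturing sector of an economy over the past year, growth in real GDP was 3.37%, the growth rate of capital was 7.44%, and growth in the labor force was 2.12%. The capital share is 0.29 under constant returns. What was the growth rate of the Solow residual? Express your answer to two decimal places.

-0.29%

Labor's share = 1 − 0.29 = 0.71.
Capital: 0.29 × 7.44 = 2.1576 pp.
The labor force: 0.71 × 2.12 = 1.5052 pp.
TFP growth = 3.37 − 3.6628 = -0.2928%.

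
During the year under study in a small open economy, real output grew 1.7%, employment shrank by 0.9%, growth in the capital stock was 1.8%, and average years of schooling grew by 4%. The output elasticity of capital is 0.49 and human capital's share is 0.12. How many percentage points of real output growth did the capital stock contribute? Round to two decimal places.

0.88 percentage points

Contribution = share × growth = 0.49 × 1.8 = 0.882 pp.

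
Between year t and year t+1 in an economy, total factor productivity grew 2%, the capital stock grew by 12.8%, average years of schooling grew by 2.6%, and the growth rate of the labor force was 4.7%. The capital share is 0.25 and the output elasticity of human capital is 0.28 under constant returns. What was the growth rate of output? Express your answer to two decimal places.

8.14%

Labor's share = 1 − 0.25 − 0.28 = 0.47.
The capital stock: 0.25 × 12.8 = 3.2 pp.
Average years of schooling: 0.28 × 2.6 = 0.728 pp.
The labor force: 0.47 × 4.7 = 2.209 pp.
Output growth = 2 + 6.137 = 8.137%.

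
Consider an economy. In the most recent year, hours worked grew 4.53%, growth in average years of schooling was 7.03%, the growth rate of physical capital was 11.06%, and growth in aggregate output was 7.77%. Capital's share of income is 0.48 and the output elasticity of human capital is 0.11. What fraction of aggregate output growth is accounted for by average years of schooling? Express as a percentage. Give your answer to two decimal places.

9.95%

Average years of schooling contributed 0.11 × 7.03 = 0.7733 pp.
Share of growth = 0.7733 / 7.77 × 100 = 9.9524%.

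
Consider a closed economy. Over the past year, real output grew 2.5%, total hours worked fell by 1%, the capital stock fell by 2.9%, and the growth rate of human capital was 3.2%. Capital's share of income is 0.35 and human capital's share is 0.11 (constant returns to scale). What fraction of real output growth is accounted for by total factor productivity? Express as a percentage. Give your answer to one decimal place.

Total factor productivity accounted for 148.1% of growth.

Labor's share = 1 − 0.35 − 0.11 = 0.54.
The capital stock: 0.35 × (-2.9) = -1.015 pp.
Human capital: 0.11 × 3.2 = 0.352 pp.
Total hours worked: 0.54 × (-1) = -0.54 pp.
TFP growth = 2.5 + 1.203 = 3.703%.
TFP share of growth = 3.703 / 2.5 × 100 = 148.12%.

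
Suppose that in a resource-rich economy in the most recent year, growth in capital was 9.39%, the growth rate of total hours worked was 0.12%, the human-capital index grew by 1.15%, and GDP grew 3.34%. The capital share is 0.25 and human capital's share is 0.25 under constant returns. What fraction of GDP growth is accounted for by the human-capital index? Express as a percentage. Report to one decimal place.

8.6%

The human-capital index contributed 0.25 × 1.15 = 0.2875 pp.
Share of growth = 0.2875 / 3.34 × 100 = 8.608%.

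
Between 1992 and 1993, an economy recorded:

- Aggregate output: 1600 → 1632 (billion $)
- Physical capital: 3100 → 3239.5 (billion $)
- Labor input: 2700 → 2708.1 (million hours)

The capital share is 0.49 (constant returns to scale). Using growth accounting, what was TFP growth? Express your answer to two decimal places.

Aggregate output growth = (1632 − 1600) / 1600 = 2%.
Physical capital growth = (3239.5 − 3100) / 3100 = 4.5%.
Labor input growth = (2708.1 − 2700) / 2700 = 0.3%.
Labor's share = 1 − 0.49 = 0.51.
Physical capital: 0.49 × 4.5 = 2.205 pp.
Labor input: 0.51 × 0.3 = 0.153 pp.
TFP growth = 2 − 2.358 = -0.358%.

-0.36%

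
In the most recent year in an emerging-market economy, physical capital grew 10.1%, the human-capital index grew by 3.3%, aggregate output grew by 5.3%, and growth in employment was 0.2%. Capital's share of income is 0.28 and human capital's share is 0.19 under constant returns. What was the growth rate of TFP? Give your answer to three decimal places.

Labor's share = 1 − 0.28 − 0.19 = 0.53.
Physical capital: 0.28 × 10.1 = 2.828 pp.
The human-capital index: 0.19 × 3.3 = 0.627 pp.
Employment: 0.53 × 0.2 = 0.106 pp.
TFP growth = 5.3 − 3.561 = 1.739%.

TFP growth was 1.739%.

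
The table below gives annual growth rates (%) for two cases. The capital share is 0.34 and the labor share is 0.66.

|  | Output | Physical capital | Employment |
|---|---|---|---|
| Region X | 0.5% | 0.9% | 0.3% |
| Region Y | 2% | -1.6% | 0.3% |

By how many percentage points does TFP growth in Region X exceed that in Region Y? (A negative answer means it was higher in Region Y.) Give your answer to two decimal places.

Labor's share = 1 − 0.34 = 0.66.
Region X: TFP = 0.5 − 0.306 − 0.198 = -0.004%.
Region Y: TFP = 2 + 0.544 − 0.198 = 2.346%.
Difference = -0.004 − (2.346) = -2.35 pp.

-2.35 percentage points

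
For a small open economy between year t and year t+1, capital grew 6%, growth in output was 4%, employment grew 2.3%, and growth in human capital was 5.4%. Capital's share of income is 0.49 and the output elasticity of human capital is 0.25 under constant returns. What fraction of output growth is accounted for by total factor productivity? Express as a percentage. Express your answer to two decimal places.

Total factor productivity accounted for -22.20% of growth.

Labor's share = 1 − 0.49 − 0.25 = 0.26.
Capital: 0.49 × 6 = 2.94 pp.
Human capital: 0.25 × 5.4 = 1.35 pp.
Employment: 0.26 × 2.3 = 0.598 pp.
TFP growth = 4 − 4.888 = -0.888%.
TFP share of growth = -0.888 / 4 × 100 = -22.2%.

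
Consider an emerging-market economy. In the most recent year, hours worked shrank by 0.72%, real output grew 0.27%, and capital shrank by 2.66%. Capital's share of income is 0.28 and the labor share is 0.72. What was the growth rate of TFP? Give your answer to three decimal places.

1.533%

Labor's share = 1 − 0.28 = 0.72.
Capital: 0.28 × (-2.66) = -0.7448 pp.
Hours worked: 0.72 × (-0.72) = -0.5184 pp.
TFP growth = 0.27 + 1.2632 = 1.5332%.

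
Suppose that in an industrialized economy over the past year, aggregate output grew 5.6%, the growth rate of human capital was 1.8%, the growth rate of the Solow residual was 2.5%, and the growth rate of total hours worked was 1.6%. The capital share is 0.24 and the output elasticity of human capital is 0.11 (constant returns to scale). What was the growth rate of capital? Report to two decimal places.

7.76%

Labor's share = 1 − 0.24 − 0.11 = 0.65.
gY = gA + 0.11×1.8 + 0.65×1.6 + 0.24×g.
0.24×g = 5.6 − 2.5 − 1.238 = 1.862.
g = 1.862 / 0.24 = 7.7583%.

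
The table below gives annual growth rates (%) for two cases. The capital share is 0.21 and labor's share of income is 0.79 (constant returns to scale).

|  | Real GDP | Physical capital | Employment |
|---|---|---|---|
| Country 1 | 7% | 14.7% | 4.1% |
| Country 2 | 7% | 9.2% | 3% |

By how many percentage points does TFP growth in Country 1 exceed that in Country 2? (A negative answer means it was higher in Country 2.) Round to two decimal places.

-2.02 percentage points

Labor's share = 1 − 0.21 = 0.79.
Country 1: TFP = 7 − 3.087 − 3.239 = 0.674%.
Country 2: TFP = 7 − 1.932 − 2.37 = 2.698%.
Difference = 0.674 − (2.698) = -2.024 pp.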